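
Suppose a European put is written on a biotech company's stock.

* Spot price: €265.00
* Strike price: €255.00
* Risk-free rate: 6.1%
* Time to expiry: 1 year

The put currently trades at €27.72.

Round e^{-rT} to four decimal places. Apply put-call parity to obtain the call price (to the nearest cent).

exp(−rT) = exp(−0.061·1) = 0.9408
Put-call parity: C − P = S − K·e^(−rT) = 265 − 255·0.9408 = 265 − 239.9040 = 25.0960
C = P + (C − P) = 27.72 + (25.0960) = 52.8160

€52.82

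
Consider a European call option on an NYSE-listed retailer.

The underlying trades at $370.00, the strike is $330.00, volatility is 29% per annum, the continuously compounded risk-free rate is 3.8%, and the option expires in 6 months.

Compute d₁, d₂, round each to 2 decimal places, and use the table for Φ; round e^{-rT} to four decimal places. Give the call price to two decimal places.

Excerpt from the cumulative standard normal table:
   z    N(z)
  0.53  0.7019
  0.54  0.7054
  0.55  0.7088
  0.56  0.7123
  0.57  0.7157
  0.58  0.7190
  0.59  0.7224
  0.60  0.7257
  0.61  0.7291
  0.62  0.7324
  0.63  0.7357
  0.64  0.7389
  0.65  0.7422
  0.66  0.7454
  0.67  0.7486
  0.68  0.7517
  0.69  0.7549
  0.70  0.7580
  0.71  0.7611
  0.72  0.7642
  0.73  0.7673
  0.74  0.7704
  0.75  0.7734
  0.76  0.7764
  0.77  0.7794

$56.65

σ√T = 0.29·√0.5 = 0.2051
d₁ = [ln(370/330) + (0.038 + 0.29²/2)·0.5] / 0.2051 = [0.1144 + 0.0400] / 0.2051 = 0.7531 which rounds to 0.75
d₂ = d₁ − σ√T = 0.7531 − 0.2051 = 0.5481 which rounds to 0.55
exp(−rT) = exp(−0.038·0.5) = 0.9812
C = 370·N(0.75) − 330·0.9812·N(0.55) = 370·0.7734 − 330·0.9812·0.7088 = 286.1580 − 229.5066 = 56.6514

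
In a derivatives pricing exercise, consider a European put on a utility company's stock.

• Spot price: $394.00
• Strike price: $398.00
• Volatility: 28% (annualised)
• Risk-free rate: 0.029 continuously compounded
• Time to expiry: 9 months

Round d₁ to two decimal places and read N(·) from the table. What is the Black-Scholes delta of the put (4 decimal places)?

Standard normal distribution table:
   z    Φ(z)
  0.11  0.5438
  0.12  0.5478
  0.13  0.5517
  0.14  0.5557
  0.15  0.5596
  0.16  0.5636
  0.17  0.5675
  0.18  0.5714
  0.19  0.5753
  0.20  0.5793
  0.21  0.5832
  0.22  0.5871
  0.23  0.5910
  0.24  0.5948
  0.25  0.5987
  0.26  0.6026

σ√T = 0.28 × 0.8660 = 0.2425
ln(S/K) + (r + σ²/2)T = ln(394/398) + (0.029 + 0.28²/2)·0.75 = -0.0101 + 0.0512 = 0.0410
d₁ = 0.0410 / 0.2425 = 0.1693 → 0.17
N(d₁) = N(0.17) = 0.5675
Δ_put = N(d₁) − 1 = 0.5675 − 1 = -0.4325

-0.4325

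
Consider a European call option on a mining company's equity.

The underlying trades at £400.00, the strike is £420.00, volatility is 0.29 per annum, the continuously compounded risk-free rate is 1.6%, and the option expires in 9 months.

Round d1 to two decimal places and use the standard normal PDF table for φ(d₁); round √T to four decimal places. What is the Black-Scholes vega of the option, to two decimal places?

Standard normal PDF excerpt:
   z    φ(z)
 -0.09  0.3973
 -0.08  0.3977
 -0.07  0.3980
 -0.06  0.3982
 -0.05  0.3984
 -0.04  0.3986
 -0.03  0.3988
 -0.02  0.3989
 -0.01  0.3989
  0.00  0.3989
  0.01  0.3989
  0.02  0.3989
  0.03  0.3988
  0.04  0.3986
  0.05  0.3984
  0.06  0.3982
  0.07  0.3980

σ√T = 0.29·√0.75 = 0.2511
d₁ = [ln(400/420) + (0.016 + 0.29²/2)·0.75] / 0.2511 = [-0.0488 + 0.0435] / 0.2511 = -0.0209 ≈ -0.02
√T = √0.75 = 0.8660
φ(d₁) = φ(-0.02) = 0.3989
vega = S·φ(d₁)·√T = 400·0.3989·0.8660 = 138.1790

138.18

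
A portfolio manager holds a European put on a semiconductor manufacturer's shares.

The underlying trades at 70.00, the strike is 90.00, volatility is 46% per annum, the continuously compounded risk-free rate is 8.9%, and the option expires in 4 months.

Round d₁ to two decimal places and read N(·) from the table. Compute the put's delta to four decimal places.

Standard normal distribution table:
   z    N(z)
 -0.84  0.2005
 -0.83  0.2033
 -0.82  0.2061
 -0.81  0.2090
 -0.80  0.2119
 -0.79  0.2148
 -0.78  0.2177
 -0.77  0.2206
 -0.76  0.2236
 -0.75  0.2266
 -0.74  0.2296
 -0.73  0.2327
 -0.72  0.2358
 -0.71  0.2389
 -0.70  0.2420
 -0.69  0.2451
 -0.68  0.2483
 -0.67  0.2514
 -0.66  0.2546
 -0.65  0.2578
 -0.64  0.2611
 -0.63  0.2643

T = 0.3333;  σ√T = 0.2656
ln(S/K) + (r + σ²/2)T = ln(70/90) + (0.089 + 0.46²/2)·0.3333 = -0.2513 + 0.0649 = -0.1864
d₁ = -0.1864 / 0.2656 = -0.7018 which rounds to -0.70
N(d₁) = N(-0.70) = 0.2420
Δ_put = N(d₁) − 1 = 0.2420 − 1 = -0.7580

-0.7580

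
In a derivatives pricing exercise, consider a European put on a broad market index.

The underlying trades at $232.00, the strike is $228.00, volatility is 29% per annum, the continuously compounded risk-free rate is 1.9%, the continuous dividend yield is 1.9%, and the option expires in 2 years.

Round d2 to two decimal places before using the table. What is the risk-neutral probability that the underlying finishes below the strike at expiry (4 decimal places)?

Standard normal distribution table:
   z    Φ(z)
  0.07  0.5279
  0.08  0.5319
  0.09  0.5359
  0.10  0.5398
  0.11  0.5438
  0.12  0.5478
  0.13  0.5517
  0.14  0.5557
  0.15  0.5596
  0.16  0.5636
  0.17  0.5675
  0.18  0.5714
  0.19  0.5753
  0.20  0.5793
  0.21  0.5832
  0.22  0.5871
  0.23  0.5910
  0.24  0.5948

σ√T = 0.29 × 1.4142 = 0.4101
ln(S/K) + (r − q + σ²/2)T = ln(232/228) + (0.019 − 0.019 + 0.29²/2)·2 = 0.0174 + 0.0841 = 0.1015
d₁ = 0.1015 / 0.4101 = 0.2475 → 0.25
d₂ = d₁ − σ√T = 0.2475 − 0.4101 = -0.1627 → -0.16
Risk-neutral Pr[S_T < K] = N(−d₂) = N(0.16) = 0.5636

0.5636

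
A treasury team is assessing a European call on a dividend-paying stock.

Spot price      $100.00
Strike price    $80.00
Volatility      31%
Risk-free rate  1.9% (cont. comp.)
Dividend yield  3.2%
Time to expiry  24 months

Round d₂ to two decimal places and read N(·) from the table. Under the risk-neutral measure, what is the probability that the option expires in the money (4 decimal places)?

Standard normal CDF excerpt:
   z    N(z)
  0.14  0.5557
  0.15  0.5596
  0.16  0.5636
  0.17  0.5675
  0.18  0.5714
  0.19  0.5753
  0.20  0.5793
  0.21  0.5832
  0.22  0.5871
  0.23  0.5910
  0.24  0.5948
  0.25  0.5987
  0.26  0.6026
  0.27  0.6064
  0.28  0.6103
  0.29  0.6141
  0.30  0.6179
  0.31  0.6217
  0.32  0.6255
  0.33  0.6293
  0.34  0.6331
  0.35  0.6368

0.5910

σ√T = 0.31·√2 = 0.4384
d₁ = [ln(100/80) + (0.019 − 0.032 + 0.31²/2)·2] / 0.4384 = [0.2231 + 0.0701] / 0.4384 = 0.6689 → 0.67
d₂ = d₁ − σ√T = 0.6689 − 0.4384 = 0.2305 → 0.23
Risk-neutral Pr[S_T > K] = N(d₂) = N(0.23) = 0.5910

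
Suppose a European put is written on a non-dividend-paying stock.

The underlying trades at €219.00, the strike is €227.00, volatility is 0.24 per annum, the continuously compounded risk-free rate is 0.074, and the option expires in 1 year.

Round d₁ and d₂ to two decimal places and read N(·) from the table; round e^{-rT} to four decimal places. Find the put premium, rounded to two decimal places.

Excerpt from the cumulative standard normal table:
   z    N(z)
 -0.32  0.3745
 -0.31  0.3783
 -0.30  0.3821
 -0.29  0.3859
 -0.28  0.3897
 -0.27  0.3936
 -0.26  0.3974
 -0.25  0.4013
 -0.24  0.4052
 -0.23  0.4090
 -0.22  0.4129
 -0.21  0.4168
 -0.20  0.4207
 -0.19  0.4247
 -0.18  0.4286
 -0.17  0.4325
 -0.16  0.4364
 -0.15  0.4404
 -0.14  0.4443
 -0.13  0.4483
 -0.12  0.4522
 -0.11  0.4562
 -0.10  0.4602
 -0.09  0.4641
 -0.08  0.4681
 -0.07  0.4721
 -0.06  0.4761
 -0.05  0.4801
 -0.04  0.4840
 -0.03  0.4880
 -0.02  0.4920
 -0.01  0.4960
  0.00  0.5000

€16.69

σ√T = 0.24 × 1.0000 = 0.2400
d₁ = [ln(219/227) + (0.074 + ½·0.24²)·1] / (σ√T) = (-0.0359 + 0.1028) / 0.2400 = 0.2788 which rounds to 0.28
d₂ = 0.2788 − 0.2400 = 0.0388 which rounds to 0.04
e^(−rT) = e^(−0.074·1) = 0.9287
P = 227·0.9287·N(-0.04) − 219·N(-0.28) = 227·0.9287·0.4840 − 219·0.3897 = 102.0344 − 85.3443 = 16.6901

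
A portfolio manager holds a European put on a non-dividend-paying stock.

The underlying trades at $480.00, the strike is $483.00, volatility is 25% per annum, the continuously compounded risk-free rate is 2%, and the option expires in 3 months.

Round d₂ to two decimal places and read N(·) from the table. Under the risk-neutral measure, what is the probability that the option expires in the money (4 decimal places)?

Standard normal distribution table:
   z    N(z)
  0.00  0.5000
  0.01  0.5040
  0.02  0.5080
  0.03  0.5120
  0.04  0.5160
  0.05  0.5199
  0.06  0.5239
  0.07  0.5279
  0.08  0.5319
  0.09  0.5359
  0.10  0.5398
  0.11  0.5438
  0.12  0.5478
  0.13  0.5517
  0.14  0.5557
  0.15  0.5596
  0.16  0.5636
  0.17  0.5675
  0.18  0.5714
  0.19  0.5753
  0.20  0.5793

0.5279

T = 0.25;  σ√T = 0.1250
d₁ = [ln(480/483) + (0.02 + ½·0.25²)·0.25] / (σ√T) = (-0.0062 + 0.0128) / 0.1250 = 0.0527 → 0.05
d₂ = 0.0527 − 0.1250 = -0.0723 → -0.07
Risk-neutral Pr[S_T < K] = N(−d₂) = N(0.07) = 0.5279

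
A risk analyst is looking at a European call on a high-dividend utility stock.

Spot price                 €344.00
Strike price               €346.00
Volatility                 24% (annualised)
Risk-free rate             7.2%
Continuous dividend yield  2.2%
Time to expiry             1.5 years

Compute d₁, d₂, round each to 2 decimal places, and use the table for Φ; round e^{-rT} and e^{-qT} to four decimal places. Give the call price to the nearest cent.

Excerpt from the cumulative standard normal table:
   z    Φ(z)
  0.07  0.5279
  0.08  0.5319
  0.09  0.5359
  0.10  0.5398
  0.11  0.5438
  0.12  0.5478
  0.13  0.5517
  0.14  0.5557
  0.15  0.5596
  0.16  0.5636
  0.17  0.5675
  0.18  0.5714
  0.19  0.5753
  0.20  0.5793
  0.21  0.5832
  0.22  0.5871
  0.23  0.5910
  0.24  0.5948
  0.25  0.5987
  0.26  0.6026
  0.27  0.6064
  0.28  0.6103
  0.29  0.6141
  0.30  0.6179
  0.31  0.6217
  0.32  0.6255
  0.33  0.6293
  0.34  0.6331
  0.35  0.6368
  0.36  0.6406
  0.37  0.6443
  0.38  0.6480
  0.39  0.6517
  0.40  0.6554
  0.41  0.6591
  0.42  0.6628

σ√T = 0.24 × 1.2247 = 0.2939
d₁ = [ln(344/346) + (0.072 − 0.022 + 0.24²/2)·1.5] / 0.2939 = [-0.0058 + 0.1182] / 0.2939 = 0.3824 ⇒ 0.38
d₂ = d₁ − σ√T = 0.3824 − 0.2939 = 0.0885 ⇒ 0.09
e^(−qT) = e^(−0.022·1.5) = 0.9675;  e^(−rT) = e^(−0.072·1.5) = 0.8976
N(d₁) = N(0.38) = 0.6480;  N(d₂) = N(0.09) = 0.5359
C = 344·0.9675·0.6480 − 346·0.8976·0.5359 = 215.6674 − 166.4342 = 49.2331

€49.23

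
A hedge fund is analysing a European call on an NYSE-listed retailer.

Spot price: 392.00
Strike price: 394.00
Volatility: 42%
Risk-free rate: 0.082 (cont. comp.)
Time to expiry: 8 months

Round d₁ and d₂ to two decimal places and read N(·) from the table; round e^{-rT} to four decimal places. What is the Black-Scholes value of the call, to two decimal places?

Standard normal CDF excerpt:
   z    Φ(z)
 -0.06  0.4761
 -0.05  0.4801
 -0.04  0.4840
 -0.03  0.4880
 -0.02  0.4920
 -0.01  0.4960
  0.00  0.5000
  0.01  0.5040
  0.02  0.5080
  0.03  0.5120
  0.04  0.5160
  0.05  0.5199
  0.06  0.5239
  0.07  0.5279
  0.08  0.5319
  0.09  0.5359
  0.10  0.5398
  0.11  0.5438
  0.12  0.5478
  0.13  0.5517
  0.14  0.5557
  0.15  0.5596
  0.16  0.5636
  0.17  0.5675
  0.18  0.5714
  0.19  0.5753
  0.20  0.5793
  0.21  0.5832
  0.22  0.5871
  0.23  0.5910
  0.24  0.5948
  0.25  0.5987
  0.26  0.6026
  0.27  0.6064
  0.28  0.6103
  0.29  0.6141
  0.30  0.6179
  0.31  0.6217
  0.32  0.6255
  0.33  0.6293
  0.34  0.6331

63.15

T = 0.6667;  σ√T = 0.3429
d₁ = [ln(392/394) + (0.082 + 0.42²/2)·0.6667] / 0.3429 = [-0.0051 + 0.1135] / 0.3429 = 0.3160 ⇒ 0.32
d₂ = d₁ − σ√T = 0.3160 − 0.3429 = -0.0269 ⇒ -0.03
exp(−rT) = exp(−0.082·0.6667) = 0.9468
N(d₁) = N(0.32) = 0.6255;  N(d₂) = N(-0.03) = 0.4880
C = 392·0.6255 − 394·0.9468·0.4880 = 245.1960 − 182.0431 = 63.1529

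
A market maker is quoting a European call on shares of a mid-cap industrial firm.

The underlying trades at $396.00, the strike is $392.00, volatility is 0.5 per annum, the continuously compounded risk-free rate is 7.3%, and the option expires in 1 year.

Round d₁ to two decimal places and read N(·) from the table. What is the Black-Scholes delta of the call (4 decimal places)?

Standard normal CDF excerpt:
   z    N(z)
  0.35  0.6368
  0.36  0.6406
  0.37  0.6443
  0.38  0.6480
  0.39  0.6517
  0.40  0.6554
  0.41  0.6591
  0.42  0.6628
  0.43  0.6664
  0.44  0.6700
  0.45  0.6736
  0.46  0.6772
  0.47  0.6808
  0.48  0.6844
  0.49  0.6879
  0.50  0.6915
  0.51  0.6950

0.6628

σ√T = 0.5 × 1.0000 = 0.5000
d₁ = [ln(396/392) + (0.073 + 0.5²/2)·1] / 0.5000 = [0.0102 + 0.1980] / 0.5000 = 0.4163 which rounds to 0.42
N(d₁) = N(0.42) = 0.6628
Δ_call = N(d₁) = 0.6628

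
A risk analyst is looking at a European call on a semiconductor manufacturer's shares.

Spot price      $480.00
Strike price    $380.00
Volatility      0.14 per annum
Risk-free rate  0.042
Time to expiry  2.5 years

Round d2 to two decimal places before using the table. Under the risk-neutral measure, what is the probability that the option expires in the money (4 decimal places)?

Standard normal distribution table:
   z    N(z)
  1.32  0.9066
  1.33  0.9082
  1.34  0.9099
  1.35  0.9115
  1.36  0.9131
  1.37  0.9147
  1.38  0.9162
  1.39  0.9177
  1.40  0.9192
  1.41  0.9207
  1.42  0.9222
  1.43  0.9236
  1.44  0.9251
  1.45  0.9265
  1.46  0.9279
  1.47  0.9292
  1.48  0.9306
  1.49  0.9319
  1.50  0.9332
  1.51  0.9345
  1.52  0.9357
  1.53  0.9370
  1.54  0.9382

σ√T = 0.14 × 1.5811 = 0.2214
ln(S/K) + (r + σ²/2)T = ln(480/380) + (0.042 + 0.14²/2)·2.5 = 0.2336 + 0.1295 = 0.3631
d₁ = 0.3631 / 0.2214 = 1.6404 → 1.64
d₂ = d₁ − σ√T = 1.6404 − 0.2214 = 1.4190 → 1.42
Risk-neutral Pr[S_T > K] = N(d₂) = N(1.42) = 0.9222

0.9222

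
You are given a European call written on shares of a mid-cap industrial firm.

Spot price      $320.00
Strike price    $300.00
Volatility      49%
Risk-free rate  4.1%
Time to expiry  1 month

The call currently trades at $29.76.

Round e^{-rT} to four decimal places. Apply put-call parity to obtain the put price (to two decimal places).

exp(−rT) = exp(−0.041·0.08333) = 0.9966
Put-call parity: C − P = S − K·e^(−rT) = 320 − 300·0.9966 = 320 − 298.9800 = 21.0200
P = C − (C − P) = 29.76 − (21.0200) = 8.7400

$8.74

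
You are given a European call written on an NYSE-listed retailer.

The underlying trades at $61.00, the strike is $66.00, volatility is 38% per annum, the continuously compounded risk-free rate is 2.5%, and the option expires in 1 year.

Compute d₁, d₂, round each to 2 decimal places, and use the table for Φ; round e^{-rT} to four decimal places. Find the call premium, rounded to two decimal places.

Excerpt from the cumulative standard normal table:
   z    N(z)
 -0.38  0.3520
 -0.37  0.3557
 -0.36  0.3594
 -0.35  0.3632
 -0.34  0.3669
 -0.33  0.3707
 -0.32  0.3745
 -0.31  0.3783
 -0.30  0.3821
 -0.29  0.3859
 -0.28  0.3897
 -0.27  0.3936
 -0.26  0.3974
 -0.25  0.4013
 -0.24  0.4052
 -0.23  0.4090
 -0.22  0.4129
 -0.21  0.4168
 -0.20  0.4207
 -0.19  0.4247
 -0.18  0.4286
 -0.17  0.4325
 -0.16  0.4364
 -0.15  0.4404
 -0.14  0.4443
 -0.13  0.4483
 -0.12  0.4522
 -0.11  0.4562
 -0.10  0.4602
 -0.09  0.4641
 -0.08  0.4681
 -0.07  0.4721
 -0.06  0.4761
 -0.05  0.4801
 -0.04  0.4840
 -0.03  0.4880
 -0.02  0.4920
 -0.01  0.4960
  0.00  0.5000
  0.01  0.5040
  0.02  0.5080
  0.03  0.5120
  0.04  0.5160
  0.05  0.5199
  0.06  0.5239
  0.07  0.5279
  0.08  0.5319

σ√T = 0.38 × 1.0000 = 0.3800
ln(S/K) + (r + σ²/2)T = ln(61/66) + (0.025 + 0.38²/2)·1 = -0.0788 + 0.0972 = 0.0184
d₁ = 0.0184 / 0.3800 = 0.0485 → 0.05
d₂ = d₁ − σ√T = 0.0485 − 0.3800 = -0.3315 → -0.33
e^(−rT) = e^(−0.025·1) = 0.9753
N(d₁) = N(0.05) = 0.5199;  N(d₂) = N(-0.33) = 0.3707
C = 61·0.5199 − 66·0.9753·0.3707 = 31.7139 − 23.8619 = 7.8520

$7.85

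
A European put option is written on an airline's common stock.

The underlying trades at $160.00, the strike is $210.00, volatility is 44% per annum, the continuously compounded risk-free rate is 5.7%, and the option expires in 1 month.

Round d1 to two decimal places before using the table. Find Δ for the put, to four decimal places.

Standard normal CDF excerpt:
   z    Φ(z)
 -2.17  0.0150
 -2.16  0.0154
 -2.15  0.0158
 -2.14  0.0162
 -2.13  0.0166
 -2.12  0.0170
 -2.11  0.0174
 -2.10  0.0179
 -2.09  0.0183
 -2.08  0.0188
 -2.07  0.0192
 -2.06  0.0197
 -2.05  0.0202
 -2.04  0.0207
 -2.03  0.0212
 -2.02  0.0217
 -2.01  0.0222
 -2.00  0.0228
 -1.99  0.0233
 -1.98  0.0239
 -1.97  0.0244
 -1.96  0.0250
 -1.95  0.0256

-0.9793

T = 0.08333;  σ√T = 0.1270
d₁ = [ln(160/210) + (0.057 + 0.44²/2)·0.08333] / 0.1270 = [-0.2719 + 0.0128] / 0.1270 = -2.0400 ⇒ -2.04
N(d₁) = N(-2.04) = 0.0207
Δ_put = N(d₁) − 1 = 0.0207 − 1 = -0.9793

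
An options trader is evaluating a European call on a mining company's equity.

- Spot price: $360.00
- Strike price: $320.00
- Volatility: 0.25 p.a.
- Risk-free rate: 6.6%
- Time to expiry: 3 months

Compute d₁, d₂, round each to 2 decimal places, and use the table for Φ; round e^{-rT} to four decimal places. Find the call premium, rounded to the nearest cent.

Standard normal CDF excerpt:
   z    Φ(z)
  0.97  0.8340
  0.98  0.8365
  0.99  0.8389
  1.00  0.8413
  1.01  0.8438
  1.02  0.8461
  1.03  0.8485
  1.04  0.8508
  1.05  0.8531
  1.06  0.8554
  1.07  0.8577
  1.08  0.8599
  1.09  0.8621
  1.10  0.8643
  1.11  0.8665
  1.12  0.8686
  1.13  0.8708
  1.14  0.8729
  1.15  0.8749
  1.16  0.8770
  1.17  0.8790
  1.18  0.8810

$48.66

T = 0.25;  σ√T = 0.1250
d₁ = [ln(360/320) + (0.066 + 0.25²/2)·0.25] / 0.1250 = [0.1178 + 0.0243] / 0.1250 = 1.1368 → 1.14
d₂ = d₁ − σ√T = 1.1368 − 0.1250 = 1.0118 → 1.01
exp(−rT) = exp(−0.066·0.25) = 0.9836
C = 360·N(1.14) − 320·0.9836·N(1.01) = 360·0.8729 − 320·0.9836·0.8438 = 314.2440 − 265.5877 = 48.6563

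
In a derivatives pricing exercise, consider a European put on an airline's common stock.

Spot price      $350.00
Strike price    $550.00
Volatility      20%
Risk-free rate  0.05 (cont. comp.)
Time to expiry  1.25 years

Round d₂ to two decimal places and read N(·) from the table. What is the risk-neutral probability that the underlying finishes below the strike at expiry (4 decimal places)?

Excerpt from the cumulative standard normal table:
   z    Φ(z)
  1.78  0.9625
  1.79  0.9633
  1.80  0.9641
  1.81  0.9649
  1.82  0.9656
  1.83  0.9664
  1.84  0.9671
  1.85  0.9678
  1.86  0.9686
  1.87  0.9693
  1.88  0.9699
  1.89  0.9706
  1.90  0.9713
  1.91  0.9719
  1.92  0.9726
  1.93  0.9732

0.9678

σ√T = 0.2·√1.25 = 0.2236
d₁ = [ln(350/550) + (0.05 + 0.2²/2)·1.25] / 0.2236 = [-0.4520 + 0.0875] / 0.2236 = -1.6300 ⇒ -1.63
d₂ = d₁ − σ√T = -1.6300 − 0.2236 = -1.8536 ⇒ -1.85
Pr(exercise) under Q = N(−d₂) = N(1.85) = 0.9678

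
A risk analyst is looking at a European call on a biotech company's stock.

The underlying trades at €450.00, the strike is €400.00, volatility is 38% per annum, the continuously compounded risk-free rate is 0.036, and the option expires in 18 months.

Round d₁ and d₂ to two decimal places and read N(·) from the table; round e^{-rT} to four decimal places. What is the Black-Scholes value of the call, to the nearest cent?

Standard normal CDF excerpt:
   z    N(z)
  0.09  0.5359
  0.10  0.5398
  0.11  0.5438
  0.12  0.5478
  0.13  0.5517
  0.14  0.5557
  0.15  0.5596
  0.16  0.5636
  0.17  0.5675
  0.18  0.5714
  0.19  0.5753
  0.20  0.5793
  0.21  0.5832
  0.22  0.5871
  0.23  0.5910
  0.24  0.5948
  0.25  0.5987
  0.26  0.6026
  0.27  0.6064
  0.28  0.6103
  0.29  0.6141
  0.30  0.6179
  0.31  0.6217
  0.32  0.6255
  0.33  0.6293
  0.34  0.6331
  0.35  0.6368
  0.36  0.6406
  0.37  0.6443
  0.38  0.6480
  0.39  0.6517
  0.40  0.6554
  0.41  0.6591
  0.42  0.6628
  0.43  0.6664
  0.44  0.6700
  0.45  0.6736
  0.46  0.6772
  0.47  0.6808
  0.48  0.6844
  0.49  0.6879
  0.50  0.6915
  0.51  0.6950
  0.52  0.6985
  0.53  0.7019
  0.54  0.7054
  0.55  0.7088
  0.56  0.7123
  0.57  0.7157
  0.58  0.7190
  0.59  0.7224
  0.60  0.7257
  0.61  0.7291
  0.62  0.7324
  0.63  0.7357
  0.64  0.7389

€115.98

σ√T = 0.38 × 1.2247 = 0.4654
ln(S/K) + (r + σ²/2)T = ln(450/400) + (0.036 + 0.38²/2)·1.5 = 0.1178 + 0.1623 = 0.2801
d₁ = 0.2801 / 0.4654 = 0.6018 ⇒ 0.60
d₂ = d₁ − σ√T = 0.6018 − 0.4654 = 0.1364 ⇒ 0.14
exp(−rT) = exp(−0.036·1.5) = 0.9474
C = 450·N(0.60) − 400·0.9474·N(0.14) = 450·0.7257 − 400·0.9474·0.5557 = 326.5650 − 210.5881 = 115.9769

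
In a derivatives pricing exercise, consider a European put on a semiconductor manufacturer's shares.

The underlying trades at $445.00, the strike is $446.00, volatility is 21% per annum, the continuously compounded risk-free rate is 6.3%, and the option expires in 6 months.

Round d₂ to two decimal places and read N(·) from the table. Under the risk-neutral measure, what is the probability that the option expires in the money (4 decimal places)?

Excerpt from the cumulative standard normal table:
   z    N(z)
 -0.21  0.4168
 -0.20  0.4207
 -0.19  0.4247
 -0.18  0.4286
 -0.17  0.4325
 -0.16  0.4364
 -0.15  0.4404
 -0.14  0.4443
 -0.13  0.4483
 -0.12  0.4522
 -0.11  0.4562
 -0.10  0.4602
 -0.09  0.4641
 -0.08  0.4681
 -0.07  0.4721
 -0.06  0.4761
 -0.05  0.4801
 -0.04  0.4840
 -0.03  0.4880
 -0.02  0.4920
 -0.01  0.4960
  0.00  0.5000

T = 0.5;  σ√T = 0.1485
ln(S/K) + (r + σ²/2)T = ln(445/446) + (0.063 + 0.21²/2)·0.5 = -0.0022 + 0.0425 = 0.0403
d₁ = 0.0403 / 0.1485 = 0.2713 ⇒ 0.27
d₂ = d₁ − σ√T = 0.2713 − 0.1485 = 0.1228 ⇒ 0.12
Risk-neutral Pr[S_T < K] = N(−d₂) = N(-0.12) = 0.4522

0.4522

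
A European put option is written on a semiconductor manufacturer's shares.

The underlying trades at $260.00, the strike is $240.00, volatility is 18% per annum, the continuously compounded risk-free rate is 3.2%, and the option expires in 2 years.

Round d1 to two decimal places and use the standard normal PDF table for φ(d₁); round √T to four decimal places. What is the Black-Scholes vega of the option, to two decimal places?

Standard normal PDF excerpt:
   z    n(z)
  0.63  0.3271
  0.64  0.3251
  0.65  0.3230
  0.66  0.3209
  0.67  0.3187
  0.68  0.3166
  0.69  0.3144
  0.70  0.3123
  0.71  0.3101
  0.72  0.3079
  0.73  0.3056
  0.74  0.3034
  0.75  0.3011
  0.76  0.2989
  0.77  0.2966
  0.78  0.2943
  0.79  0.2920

115.60

σ√T = 0.18·√2 = 0.2546
d₁ = [ln(260/240) + (0.032 + ½·0.18²)·2] / (σ√T) = (0.0800 + 0.0964) / 0.2546 = 0.6931 which rounds to 0.69
√T = √2 = 1.4142
φ(d₁) = φ(0.69) = 0.3144
vega = S·φ(d₁)·√T = 260·0.3144·1.4142 = 115.6024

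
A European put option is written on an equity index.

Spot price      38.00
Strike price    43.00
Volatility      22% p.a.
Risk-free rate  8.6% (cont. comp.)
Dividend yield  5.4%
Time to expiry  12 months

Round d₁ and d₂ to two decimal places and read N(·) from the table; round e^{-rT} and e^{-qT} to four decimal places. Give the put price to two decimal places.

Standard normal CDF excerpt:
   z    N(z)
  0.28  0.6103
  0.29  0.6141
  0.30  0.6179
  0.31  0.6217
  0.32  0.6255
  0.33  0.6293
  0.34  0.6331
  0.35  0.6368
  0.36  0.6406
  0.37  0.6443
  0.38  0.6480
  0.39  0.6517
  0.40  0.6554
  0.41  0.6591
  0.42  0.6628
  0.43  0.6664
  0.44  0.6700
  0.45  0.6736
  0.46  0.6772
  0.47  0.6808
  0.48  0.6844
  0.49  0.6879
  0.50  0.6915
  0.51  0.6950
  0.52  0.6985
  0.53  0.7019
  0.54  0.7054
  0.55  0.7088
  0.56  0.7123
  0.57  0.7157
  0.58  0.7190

σ√T = 0.22·√1 = 0.2200
ln(S/K) + (r − q + σ²/2)T = ln(38/43) + (0.086 − 0.054 + 0.22²/2)·1 = -0.1236 + 0.0562 = -0.0674
d₁ = -0.0674 / 0.2200 = -0.3064 which rounds to -0.31
d₂ = d₁ − σ√T = -0.3064 − 0.2200 = -0.5264 which rounds to -0.53
e^(−qT) = e^(−0.054·1) = 0.9474;  e^(−rT) = e^(−0.086·1) = 0.9176
N(−d₂) = N(0.53) = 0.7019;  N(−d₁) = N(0.31) = 0.6217
P = 43·0.9176·0.7019 − 38·0.9474·0.6217 = 27.6947 − 22.3819 = 5.3128

5.31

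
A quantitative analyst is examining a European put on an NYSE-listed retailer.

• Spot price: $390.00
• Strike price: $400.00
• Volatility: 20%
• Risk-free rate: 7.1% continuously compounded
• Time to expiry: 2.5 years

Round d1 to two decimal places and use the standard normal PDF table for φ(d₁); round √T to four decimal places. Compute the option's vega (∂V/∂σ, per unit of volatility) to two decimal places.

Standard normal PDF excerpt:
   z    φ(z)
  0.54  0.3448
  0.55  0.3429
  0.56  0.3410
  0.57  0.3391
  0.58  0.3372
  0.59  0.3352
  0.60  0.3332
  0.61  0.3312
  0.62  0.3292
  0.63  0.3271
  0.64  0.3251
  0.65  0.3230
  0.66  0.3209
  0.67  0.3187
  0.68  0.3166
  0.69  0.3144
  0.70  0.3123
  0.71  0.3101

200.47

σ√T = 0.2 × 1.5811 = 0.3162
ln(S/K) + (r + σ²/2)T = ln(390/400) + (0.071 + 0.2²/2)·2.5 = -0.0253 + 0.2275 = 0.2022
d₁ = 0.2022 / 0.3162 = 0.6394 ⇒ 0.64
√T = √2.5 = 1.5811
φ(d₁) = φ(0.64) = 0.3251
vega = S·φ(d₁)·√T = 390·0.3251·1.5811 = 200.4661
(Vega is the same for a European call and put with the same parameters.)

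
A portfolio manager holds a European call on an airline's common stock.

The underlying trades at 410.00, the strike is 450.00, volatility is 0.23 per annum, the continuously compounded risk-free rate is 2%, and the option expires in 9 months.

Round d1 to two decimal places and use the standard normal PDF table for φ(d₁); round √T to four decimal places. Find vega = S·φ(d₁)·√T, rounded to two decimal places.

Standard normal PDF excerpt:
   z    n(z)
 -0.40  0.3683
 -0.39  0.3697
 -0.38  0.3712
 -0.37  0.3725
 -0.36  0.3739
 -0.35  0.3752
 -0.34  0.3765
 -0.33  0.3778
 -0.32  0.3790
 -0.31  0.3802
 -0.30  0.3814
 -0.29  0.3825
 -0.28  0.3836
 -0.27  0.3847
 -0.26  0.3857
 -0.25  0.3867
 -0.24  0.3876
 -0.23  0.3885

σ√T = 0.23·√0.75 = 0.1992
d₁ = [ln(410/450) + (0.02 + 0.23²/2)·0.75] / 0.1992 = [-0.0931 + 0.0348] / 0.1992 = -0.2925 → -0.29
√T = √0.75 = 0.8660
φ(d₁) = φ(-0.29) = 0.3825
vega = S·φ(d₁)·√T = 410·0.3825·0.8660 = 135.8105
(Call and put vega coincide under Black-Scholes.)

135.81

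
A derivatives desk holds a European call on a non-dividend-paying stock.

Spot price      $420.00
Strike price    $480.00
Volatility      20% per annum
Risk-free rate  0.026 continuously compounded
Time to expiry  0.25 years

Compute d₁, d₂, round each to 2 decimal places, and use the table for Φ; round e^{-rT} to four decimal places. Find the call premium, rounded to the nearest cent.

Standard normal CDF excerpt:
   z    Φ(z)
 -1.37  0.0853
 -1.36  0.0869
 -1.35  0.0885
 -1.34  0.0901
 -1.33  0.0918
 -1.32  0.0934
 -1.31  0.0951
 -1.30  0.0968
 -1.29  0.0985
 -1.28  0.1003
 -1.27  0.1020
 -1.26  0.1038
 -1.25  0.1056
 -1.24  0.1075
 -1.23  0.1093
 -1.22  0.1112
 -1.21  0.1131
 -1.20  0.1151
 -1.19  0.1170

T = 0.25;  σ√T = 0.1000
ln(S/K) + (r + σ²/2)T = ln(420/480) + (0.026 + 0.2²/2)·0.25 = -0.1335 + 0.0115 = -0.1220
d₁ = -0.1220 / 0.1000 = -1.2203 ≈ -1.22
d₂ = d₁ − σ√T = -1.2203 − 0.1000 = -1.3203 ≈ -1.32
exp(−rT) = exp(−0.026·0.25) = 0.9935
N(d₁) = N(-1.22) = 0.1112;  N(d₂) = N(-1.32) = 0.0934
C = 420·0.1112 − 480·0.9935·0.0934 = 46.7040 − 44.5406 = 2.1634

$2.16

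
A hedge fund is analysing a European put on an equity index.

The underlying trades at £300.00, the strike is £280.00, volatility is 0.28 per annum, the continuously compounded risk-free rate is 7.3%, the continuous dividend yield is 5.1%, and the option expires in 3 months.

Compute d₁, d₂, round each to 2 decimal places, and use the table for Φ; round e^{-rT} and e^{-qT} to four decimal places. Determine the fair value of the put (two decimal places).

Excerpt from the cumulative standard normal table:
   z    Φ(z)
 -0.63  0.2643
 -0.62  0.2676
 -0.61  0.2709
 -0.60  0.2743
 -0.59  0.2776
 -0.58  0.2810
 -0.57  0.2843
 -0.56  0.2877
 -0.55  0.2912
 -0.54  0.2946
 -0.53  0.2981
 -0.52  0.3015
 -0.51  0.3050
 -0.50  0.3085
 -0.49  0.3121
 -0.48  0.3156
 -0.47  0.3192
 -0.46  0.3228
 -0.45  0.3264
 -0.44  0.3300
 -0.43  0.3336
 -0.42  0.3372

£7.50

T = 0.25;  σ√T = 0.1400
d₁ = [ln(300/280) + (0.073 − 0.051 + 0.28²/2)·0.25] / 0.1400 = [0.0690 + 0.0153] / 0.1400 = 0.6021 ⇒ 0.60
d₂ = d₁ − σ√T = 0.6021 − 0.1400 = 0.4621 ⇒ 0.46
exp(−qT) = exp(−0.051·0.25) = 0.9873;  exp(−rT) = exp(−0.073·0.25) = 0.9819
P = 280·0.9819·N(-0.46) − 300·0.9873·N(-0.60) = 280·0.9819·0.3228 − 300·0.9873·0.2743 = 88.7480 − 81.2449 = 7.5031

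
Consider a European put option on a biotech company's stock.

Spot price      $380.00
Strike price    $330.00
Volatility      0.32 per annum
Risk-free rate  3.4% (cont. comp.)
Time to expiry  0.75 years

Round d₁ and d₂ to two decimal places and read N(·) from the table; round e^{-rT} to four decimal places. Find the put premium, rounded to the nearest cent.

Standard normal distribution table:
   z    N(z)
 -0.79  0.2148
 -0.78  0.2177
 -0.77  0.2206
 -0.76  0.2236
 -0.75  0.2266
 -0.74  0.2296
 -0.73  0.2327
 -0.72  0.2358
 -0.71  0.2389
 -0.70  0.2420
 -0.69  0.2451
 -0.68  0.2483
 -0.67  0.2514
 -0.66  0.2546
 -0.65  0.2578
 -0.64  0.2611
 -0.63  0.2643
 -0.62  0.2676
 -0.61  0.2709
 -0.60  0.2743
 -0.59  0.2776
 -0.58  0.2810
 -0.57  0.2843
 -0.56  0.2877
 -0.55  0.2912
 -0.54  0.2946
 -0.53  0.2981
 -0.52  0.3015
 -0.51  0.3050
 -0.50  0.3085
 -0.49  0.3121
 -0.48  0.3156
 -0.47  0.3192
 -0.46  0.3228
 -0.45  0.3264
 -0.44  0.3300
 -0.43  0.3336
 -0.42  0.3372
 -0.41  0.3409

T = 0.75;  σ√T = 0.2771
d₁ = [ln(380/330) + (0.034 + ½·0.32²)·0.75] / (σ√T) = (0.1411 + 0.0639) / 0.2771 = 0.7397 which rounds to 0.74
d₂ = 0.7397 − 0.2771 = 0.4625 which rounds to 0.46
exp(−rT) = exp(−0.034·0.75) = 0.9748
P = 330·0.9748·N(-0.46) − 380·N(-0.74) = 330·0.9748·0.3228 − 380·0.2296 = 103.8396 − 87.2480 = 16.5916

$16.59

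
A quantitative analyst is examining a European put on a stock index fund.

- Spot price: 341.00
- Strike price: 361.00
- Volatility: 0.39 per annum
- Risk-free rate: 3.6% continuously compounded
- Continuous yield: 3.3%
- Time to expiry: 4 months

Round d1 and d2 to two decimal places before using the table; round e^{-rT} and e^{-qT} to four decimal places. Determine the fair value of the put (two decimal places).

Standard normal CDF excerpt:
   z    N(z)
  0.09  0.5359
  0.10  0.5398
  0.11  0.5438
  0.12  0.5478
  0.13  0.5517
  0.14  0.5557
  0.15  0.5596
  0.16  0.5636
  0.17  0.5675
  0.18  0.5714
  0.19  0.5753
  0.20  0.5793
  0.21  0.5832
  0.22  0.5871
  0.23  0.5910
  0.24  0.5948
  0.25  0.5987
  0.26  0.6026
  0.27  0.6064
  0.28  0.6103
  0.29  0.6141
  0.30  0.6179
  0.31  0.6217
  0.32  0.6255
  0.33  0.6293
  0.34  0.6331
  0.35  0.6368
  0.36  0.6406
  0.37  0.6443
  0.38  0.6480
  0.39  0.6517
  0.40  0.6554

σ√T = 0.39·√0.3333 = 0.2252
ln(S/K) + (r − q + σ²/2)T = ln(341/361) + (0.036 − 0.033 + 0.39²/2)·0.3333 = -0.0570 + 0.0264 = -0.0306
d₁ = -0.0306 / 0.2252 = -0.1361 → -0.14
d₂ = d₁ − σ√T = -0.1361 − 0.2252 = -0.3613 → -0.36
e^(−qT) = e^(−0.033·0.3333) = 0.9891;  e^(−rT) = e^(−0.036·0.3333) = 0.9881
N(−d₂) = N(0.36) = 0.6406;  N(−d₁) = N(0.14) = 0.5557
P = 361·0.9881·0.6406 − 341·0.9891·0.5557 = 228.5046 − 187.4282 = 41.0764

41.08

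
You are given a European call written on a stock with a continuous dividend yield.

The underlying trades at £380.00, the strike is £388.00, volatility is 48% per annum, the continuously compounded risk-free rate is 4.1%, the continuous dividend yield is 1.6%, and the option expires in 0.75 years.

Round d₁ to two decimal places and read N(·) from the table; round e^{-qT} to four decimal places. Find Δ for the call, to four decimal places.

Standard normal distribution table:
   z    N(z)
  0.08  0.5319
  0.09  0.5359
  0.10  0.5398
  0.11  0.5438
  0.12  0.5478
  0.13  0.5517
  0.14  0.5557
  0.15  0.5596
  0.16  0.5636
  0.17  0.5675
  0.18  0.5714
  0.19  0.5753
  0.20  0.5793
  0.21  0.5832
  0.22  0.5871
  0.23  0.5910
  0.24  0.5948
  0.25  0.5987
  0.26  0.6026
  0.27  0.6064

T = 0.75;  σ√T = 0.4157
d₁ = [ln(380/388) + (0.041 − 0.016 + 0.48²/2)·0.75] / 0.4157 = [-0.0208 + 0.1051] / 0.4157 = 0.2028 which rounds to 0.20
N(d₁) = N(0.20) = 0.5793
Δ_call = exp(−qT)·N(d₁) = 0.9881·0.5793 = 0.5724

0.5724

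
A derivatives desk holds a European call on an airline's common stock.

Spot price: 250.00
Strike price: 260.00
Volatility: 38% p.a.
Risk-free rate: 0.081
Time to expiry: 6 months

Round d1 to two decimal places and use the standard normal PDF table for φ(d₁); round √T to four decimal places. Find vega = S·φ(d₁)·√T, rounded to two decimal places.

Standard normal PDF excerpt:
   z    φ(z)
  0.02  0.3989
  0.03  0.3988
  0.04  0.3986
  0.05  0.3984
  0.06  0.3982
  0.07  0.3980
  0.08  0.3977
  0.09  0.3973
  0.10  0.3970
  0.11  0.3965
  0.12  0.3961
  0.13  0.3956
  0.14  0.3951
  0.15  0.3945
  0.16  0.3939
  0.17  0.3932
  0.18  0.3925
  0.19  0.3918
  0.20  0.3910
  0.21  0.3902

69.84

σ√T = 0.38·√0.5 = 0.2687
d₁ = [ln(250/260) + (0.081 + 0.38²/2)·0.5] / 0.2687 = [-0.0392 + 0.0766] / 0.2687 = 0.1391 ≈ 0.14
√T = √0.5 = 0.7071
φ(d₁) = φ(0.14) = 0.3951
vega = S·φ(d₁)·√T = 250·0.3951·0.7071 = 69.8438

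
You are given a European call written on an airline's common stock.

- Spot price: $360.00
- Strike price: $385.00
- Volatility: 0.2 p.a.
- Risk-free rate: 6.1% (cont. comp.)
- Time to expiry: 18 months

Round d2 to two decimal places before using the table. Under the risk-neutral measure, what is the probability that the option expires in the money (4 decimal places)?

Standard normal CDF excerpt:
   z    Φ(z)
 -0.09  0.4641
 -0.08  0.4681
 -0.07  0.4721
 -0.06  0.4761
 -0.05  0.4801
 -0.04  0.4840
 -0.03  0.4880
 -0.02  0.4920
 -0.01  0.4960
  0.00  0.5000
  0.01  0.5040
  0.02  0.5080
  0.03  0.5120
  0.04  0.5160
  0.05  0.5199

0.4920

σ√T = 0.2·√1.5 = 0.2449
d₁ = [ln(360/385) + (0.061 + ½·0.2²)·1.5] / (σ√T) = (-0.0671 + 0.1215) / 0.2449 = 0.2219 → 0.22
d₂ = 0.2219 − 0.2449 = -0.0230 → -0.02
Risk-neutral Pr[S_T > K] = N(d₂) = N(-0.02) = 0.4920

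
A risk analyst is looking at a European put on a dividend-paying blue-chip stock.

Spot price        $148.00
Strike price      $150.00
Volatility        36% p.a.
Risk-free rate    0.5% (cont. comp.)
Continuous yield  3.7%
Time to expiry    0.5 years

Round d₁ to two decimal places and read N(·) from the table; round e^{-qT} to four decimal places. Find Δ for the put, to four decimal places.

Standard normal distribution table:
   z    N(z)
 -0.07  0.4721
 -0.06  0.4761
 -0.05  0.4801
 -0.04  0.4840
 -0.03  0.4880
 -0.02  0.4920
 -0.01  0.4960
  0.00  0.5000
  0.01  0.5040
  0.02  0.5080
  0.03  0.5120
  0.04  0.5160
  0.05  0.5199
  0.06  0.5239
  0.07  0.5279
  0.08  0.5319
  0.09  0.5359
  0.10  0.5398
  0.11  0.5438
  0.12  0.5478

σ√T = 0.36 × 0.7071 = 0.2546
ln(S/K) + (r − q + σ²/2)T = ln(148/150) + (0.005 − 0.037 + 0.36²/2)·0.5 = -0.0134 + 0.0164 = 0.0030
d₁ = 0.0030 / 0.2546 = 0.0117 ≈ 0.01
N(d₁) = N(0.01) = 0.5040
Δ_put = e^(−qT)·(N(d₁) − 1) = 0.9817·(0.5040 − 1) = -0.4869

-0.4869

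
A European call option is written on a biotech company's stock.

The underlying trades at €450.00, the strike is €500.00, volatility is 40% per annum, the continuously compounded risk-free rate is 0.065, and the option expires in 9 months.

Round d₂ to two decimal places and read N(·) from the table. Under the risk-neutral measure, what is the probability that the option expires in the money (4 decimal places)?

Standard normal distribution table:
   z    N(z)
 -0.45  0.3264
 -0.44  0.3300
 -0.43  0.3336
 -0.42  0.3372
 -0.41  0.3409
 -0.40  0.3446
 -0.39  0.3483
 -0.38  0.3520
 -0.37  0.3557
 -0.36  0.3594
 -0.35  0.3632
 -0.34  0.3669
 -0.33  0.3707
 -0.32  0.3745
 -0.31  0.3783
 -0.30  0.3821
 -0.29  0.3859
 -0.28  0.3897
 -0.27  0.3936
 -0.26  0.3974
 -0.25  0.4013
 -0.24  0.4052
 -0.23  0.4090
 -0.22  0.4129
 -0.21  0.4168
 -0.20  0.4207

0.3669

σ√T = 0.4 × 0.8660 = 0.3464
d₁ = [ln(450/500) + (0.065 + 0.4²/2)·0.75] / 0.3464 = [-0.1054 + 0.1088] / 0.3464 = 0.0098 ⇒ 0.01
d₂ = d₁ − σ√T = 0.0098 − 0.3464 = -0.3366 ⇒ -0.34
Risk-neutral Pr[S_T > K] = N(d₂) = N(-0.34) = 0.3669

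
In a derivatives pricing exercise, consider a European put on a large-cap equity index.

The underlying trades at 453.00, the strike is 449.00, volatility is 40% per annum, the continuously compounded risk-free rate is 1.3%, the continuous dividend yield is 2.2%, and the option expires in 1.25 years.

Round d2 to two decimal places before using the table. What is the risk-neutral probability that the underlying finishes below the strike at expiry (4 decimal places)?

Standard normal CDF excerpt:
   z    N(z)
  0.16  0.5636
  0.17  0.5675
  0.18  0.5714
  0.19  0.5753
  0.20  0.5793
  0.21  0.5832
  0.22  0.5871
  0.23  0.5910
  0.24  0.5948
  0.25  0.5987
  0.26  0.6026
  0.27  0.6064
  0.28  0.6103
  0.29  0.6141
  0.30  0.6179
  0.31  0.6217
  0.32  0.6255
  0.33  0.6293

0.5910

σ√T = 0.4 × 1.1180 = 0.4472
d₁ = [ln(453/449) + (0.013 − 0.022 + 0.4²/2)·1.25] / 0.4472 = [0.0089 + 0.0888] / 0.4472 = 0.2183 which rounds to 0.22
d₂ = d₁ − σ√T = 0.2183 − 0.4472 = -0.2289 which rounds to -0.23
Risk-neutral Pr[S_T < K] = N(−d₂) = N(0.23) = 0.5910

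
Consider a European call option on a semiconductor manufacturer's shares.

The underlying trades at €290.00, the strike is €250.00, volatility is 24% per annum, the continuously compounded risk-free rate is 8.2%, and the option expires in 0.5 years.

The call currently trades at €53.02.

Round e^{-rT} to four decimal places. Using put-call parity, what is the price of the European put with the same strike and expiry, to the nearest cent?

exp(−rT) = exp(−0.082·0.5) = 0.9598
Put-call parity: C − P = S − K·e^(−rT) = 290 − 250·0.9598 = 290 − 239.9500 = 50.0500
P = C − (C − P) = 53.02 − (50.0500) = 2.9700

€2.97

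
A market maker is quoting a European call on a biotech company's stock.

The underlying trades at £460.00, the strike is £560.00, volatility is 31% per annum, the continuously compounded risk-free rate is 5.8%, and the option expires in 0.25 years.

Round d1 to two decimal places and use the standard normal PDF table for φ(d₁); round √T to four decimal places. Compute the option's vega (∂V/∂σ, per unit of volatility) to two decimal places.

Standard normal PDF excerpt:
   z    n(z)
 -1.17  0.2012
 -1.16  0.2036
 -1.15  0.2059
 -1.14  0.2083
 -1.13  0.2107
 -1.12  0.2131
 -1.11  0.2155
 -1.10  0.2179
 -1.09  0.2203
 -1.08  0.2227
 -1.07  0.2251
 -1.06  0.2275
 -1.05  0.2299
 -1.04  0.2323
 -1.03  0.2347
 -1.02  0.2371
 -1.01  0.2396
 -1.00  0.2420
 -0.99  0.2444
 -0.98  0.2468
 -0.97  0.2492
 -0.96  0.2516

σ√T = 0.31·√0.25 = 0.1550
d₁ = [ln(460/560) + (0.058 + ½·0.31²)·0.25] / (σ√T) = (-0.1967 + 0.0265) / 0.1550 = -1.0981 ≈ -1.10
√T = √0.25 = 0.5000
φ(d₁) = φ(-1.10) = 0.2179
vega = S·φ(d₁)·√T = 460·0.2179·0.5000 = 50.1170
(Vega is the same for a European call and put with the same parameters.)

50.12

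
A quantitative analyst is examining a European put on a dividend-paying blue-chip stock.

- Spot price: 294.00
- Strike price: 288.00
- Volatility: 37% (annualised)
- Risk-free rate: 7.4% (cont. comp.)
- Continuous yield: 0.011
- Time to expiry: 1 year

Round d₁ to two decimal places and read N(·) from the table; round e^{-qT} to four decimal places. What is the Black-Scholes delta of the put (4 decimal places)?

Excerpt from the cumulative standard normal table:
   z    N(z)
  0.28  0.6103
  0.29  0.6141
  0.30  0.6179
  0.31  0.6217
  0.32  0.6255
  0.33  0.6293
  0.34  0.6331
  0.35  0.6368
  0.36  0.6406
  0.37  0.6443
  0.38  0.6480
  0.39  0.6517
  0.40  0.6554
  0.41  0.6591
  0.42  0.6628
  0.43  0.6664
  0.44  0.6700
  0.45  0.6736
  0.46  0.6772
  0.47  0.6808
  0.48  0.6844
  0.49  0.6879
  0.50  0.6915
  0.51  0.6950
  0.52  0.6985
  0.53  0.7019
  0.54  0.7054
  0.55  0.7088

-0.3372

σ√T = 0.37·√1 = 0.3700
ln(S/K) + (r − q + σ²/2)T = ln(294/288) + (0.074 − 0.011 + 0.37²/2)·1 = 0.0206 + 0.1315 = 0.1521
d₁ = 0.1521 / 0.3700 = 0.4110 ≈ 0.41
N(d₁) = N(0.41) = 0.6591
Δ_put = exp(−qT)·(N(d₁) − 1) = 0.9891·(0.6591 − 1) = -0.3372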